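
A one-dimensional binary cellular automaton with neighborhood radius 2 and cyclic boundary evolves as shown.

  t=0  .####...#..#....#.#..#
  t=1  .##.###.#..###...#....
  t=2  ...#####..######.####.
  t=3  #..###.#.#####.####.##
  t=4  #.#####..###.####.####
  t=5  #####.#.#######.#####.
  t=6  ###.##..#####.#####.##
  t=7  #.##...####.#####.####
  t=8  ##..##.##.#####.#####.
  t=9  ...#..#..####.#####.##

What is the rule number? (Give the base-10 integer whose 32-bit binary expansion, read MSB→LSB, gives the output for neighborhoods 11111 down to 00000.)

  [31] ##### => #  t=2,i=5
  [30] ####. => .  t=0,i=3
  [29] ###.# => #  t=1,i=6
  [28] ###.. => #  t=0,i=4
  [27] ##.## => #  t=1,i=3
  [26] ##.#. => #  t=1,i=7
  [25] ##..# => .  t=2,i=8
  [24] ##... => #  t=0,i=5
  [23] #.### => #  t=0,i=1
  [22] #.##. => .  t=6,i=4
  [21] #.#.# => .  t=3,i=7
  [20] #.#.. => .  t=0,i=18
  [19] #..## => #  t=1,i=10
  [18] #..#. => .  t=0,i=10
  [17] #...# => #  t=0,i=6
  [16] #.... => #  t=0,i=13
  [15] .#### => #  t=0,i=2
  [14] .###. => #  t=1,i=5
  [13] .##.# => .  t=1,i=2
  [12] .##.. => .  t=6,i=5
  [11] .#.## => .  t=0,i=0
  [10] .#.#. => #  t=0,i=17
  [9] .#..# => .  t=0,i=9
  [8] .#... => #  t=0,i=12
  [7] ..### => #  t=1,i=11
  [6] ..##. => .  t=1,i=1
  [5] ..#.# => .  t=0,i=16
  [4] ..#.. => #  t=0,i=8
  [3] ...## => .  t=1,i=0
  [2] ...#. => .  t=0,i=7
  [1] ....# => .  t=0,i=14
  [0] ..... => #  t=1,i=20
  bits 10111101100010111100010110010001 = 3180053905

3180053905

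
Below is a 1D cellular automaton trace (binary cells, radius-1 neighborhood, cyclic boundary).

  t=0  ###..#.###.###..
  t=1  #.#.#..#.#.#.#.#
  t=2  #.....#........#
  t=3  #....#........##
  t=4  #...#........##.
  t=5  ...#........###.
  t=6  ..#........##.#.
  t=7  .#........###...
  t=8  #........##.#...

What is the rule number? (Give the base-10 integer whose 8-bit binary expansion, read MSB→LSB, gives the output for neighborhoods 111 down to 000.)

  ###|.  b7=0 t=0,i=1
  ##.|#  b6=1 t=0,i=2
  #.#|.  b5=0 t=0,i=6
  #..|.  b4=0 t=0,i=3
  .##|#  b3=1 t=0,i=0
  .#.|.  b2=0 t=0,i=5
  ..#|#  b1=1 t=0,i=4
  ...|.  b0=0 t=2,i=2
  bits 01001010 = 74

74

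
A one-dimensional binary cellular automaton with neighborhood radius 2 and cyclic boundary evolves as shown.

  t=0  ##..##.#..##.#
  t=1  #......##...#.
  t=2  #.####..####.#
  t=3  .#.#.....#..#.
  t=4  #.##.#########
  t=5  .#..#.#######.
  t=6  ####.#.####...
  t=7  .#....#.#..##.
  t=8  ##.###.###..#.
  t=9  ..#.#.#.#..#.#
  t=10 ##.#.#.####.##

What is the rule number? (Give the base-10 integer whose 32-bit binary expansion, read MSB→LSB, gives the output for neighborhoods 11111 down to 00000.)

  [31] ##### => #  t=4,i=7
  [30] ####. => .  t=2,i=4
  [29] ###.# => .  t=2,i=11
  [28] ###.. => .  t=0,i=1
  [27] ##.## => #  t=0,i=12
  [26] ##.#. => .  t=0,i=6
  [25] ##..# => .  t=0,i=2
  [24] ##... => #  t=1,i=9
  [23] #.### => .  t=0,i=13
  [22] #.##. => .  t=2,i=13
  [21] #.#.# => .  t=6,i=5
  [20] #.#.. => #  t=0,i=7
  [19] #..## => .  t=0,i=3
  [18] #..#. => #  t=3,i=0
  [17] #...# => #  t=1,i=10
  [16] #.... => #  t=1,i=2
  [15] .#### => #  t=2,i=3
  [14] .###. => #  t=0,i=0
  [13] .##.# => .  t=0,i=5
  [12] .##.. => #  t=1,i=8
  [11] .#.## => #  t=5,i=5
  [10] .#.#. => #  t=1,i=13
  [9] .#..# => #  t=0,i=8
  [8] .#... => .  t=1,i=1
  [7] ..### => .  t=2,i=8
  [6] ..##. => .  t=0,i=4
  [5] ..#.# => .  t=1,i=12
  [4] ..#.. => #  t=3,i=9
  [3] ...## => .  t=1,i=6
  [2] ...#. => #  t=1,i=11
  [1] ....# => #  t=1,i=5
  [0] ..... => #  t=1,i=3
  bits 10001001000101111101111000010111 = 2300042775

2300042775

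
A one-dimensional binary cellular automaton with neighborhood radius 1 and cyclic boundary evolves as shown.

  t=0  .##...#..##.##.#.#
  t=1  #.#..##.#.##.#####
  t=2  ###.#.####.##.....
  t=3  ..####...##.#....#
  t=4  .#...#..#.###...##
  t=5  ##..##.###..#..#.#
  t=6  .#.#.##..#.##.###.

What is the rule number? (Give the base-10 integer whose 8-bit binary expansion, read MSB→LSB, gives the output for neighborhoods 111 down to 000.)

102

  ### -> .   bit 7 = 0  t=1,i=14
  ##. -> #   bit 6 = 1  t=0,i=2
  #.# -> #   bit 5 = 1  t=0,i=0
  #.. -> .   bit 4 = 0  t=0,i=3
  .## -> .   bit 3 = 0  t=0,i=1
  .#. -> #   bit 2 = 1  t=0,i=6
  ..# -> #   bit 1 = 1  t=0,i=5
  ... -> .   bit 0 = 0  t=0,i=4
  bits 01100110 = 102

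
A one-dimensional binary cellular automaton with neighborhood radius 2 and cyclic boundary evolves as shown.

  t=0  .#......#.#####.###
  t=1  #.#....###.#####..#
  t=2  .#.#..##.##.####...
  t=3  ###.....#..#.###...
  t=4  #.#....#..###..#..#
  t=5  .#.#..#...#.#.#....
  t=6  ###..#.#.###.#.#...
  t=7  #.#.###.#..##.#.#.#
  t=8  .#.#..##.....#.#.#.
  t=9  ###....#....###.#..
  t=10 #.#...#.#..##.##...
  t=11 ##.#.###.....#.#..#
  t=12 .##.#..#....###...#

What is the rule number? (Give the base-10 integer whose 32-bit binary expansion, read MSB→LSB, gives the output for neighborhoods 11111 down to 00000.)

  #####|#  b31=1 t=0,i=12
  ####.|#  b30=1 t=0,i=13
  ###.#|#  b29=1 t=0,i=14
  ###..|#  b28=1 t=1,i=15
  ##.##|#  b27=1 t=0,i=15
  ##.#.|#  b26=1 t=0,i=0
  ##..#|.  b25=0 t=1,i=16
  ##...|.  b24=0 t=2,i=16
  #.###|.  b23=0 t=0,i=10
  #.##.|.  b22=0 t=2,i=9
  #.#.#|.  b21=0 t=5,i=12
  #.#..|.  b20=0 t=0,i=1
  #..##|.  b19=0 t=1,i=17
  #..#.|#  b18=1 t=3,i=10
  #...#|.  b17=0 t=3,i=17
  #....|.  b16=0 t=0,i=3
  .####|#  b15=1 t=0,i=11
  .###.|.  b14=0 t=0,i=17
  .##.#|.  b13=0 t=1,i=0
  .##..|#  b12=1 t=8,i=7
  .#.##|#  b11=1 t=0,i=9
  .#.#.|#  b10=1 t=2,i=2
  .#..#|.  b9=0 t=2,i=4
  .#...|#  b8=1 t=0,i=2
  ..###|#  b7=1 t=1,i=7
  ..##.|.  b6=0 t=1,i=18
  ..#.#|#  b5=1 t=0,i=8
  ..#..|.  b4=0 t=3,i=8
  ...##|#  b3=1 t=1,i=6
  ...#.|#  b2=1 t=0,i=7
  ....#|.  b1=0 t=0,i=6
  .....|.  b0=0 t=0,i=4
  bits 11111100000001001001110110101100 = 4228160940

4228160940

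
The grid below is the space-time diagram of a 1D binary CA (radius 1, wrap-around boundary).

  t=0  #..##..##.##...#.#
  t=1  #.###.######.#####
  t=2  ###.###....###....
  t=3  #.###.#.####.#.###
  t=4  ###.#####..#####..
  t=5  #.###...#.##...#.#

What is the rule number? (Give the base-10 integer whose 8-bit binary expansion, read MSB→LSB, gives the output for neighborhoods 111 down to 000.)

111

  nb ###: next=.  (t=1,i=3, bit7=0)
  nb ##.: next=#  (t=0,i=0, bit6=1)
  nb #.#: next=#  (t=0,i=9, bit5=1)
  nb #..: next=.  (t=0,i=1, bit4=0)
  nb .##: next=#  (t=0,i=3, bit3=1)
  nb .#.: next=#  (t=0,i=15, bit2=1)
  nb ..#: next=#  (t=0,i=2, bit1=1)
  nb ...: next=#  (t=0,i=13, bit0=1)
  bits 01101111 = 111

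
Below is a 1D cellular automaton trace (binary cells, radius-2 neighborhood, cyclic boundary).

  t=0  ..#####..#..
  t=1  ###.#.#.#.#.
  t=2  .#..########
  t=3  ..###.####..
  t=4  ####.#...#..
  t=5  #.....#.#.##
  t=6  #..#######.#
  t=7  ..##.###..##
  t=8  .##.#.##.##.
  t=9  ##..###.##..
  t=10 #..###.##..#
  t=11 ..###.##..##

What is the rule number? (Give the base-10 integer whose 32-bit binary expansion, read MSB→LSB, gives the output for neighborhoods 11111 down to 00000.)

2557235183

  #####|#  b31=1 t=0,i=4
  ####.|.  b30=0 t=0,i=5
  ###.#|.  b29=0 t=1,i=2
  ###..|#  b28=1 t=0,i=6
  ##.##|#  b27=1 t=3,i=5
  ##.#.|.  b26=0 t=1,i=3
  ##..#|.  b25=0 t=0,i=7
  ##...|.  b24=0 t=3,i=10
  #.###|.  b23=0 t=1,i=0
  #.##.|#  b22=1 t=6,i=11
  #.#.#|#  b21=1 t=1,i=4
  #.#..|.  b20=0 t=2,i=1
  #..##|#  b19=1 t=2,i=3
  #..#.|#  b18=1 t=0,i=8
  #...#|.  b17=0 t=4,i=7
  #....|.  b16=0 t=0,i=11
  .####|.  b15=0 t=0,i=3
  .###.|#  b14=1 t=1,i=1
  .##.#|.  b13=0 t=7,i=3
  .##..|.  b12=0 t=6,i=0
  .#.##|#  b11=1 t=1,i=11
  .#.#.|#  b10=1 t=1,i=5
  .#..#|#  b9=1 t=2,i=2
  .#...|#  b8=1 t=0,i=10
  ..###|#  b7=1 t=0,i=2
  ..##.|#  b6=1 t=7,i=2
  ..#.#|#  b5=1 t=5,i=6
  ..#..|.  b4=0 t=0,i=9
  ...##|#  b3=1 t=0,i=1
  ...#.|#  b2=1 t=4,i=8
  ....#|#  b1=1 t=0,i=0
  .....|#  b0=1 t=5,i=3
  bits 10011000011011000100111111101111 = 2557235183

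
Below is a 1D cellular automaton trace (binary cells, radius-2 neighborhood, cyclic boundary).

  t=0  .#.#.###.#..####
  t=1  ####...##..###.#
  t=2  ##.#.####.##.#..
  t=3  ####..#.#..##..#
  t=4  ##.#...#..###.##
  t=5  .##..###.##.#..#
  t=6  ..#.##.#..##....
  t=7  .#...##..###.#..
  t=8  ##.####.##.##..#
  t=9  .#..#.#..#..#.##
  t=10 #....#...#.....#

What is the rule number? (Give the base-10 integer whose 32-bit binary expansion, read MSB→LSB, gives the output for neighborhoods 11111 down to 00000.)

3022763228

  ##### -> #   bit 31 = 1  t=1,i=1
  ####. -> .   bit 30 = 0  t=0,i=14
  ###.# -> #   bit 29 = 1  t=0,i=7
  ###.. -> #   bit 28 = 1  t=1,i=3
  ##.## -> .   bit 27 = 0  t=1,i=14
  ##.#. -> #   bit 26 = 1  t=0,i=0
  ##..# -> .   bit 25 = 0  t=1,i=9
  ##... -> .   bit 24 = 0  t=1,i=4
  #.### -> .   bit 23 = 0  t=0,i=5
  #.##. -> .   bit 22 = 0  t=2,i=10
  #.#.# -> #   bit 21 = 1  t=0,i=1
  #.#.. -> .   bit 20 = 0  t=0,i=9
  #..## -> #   bit 19 = 1  t=0,i=11
  #..#. -> .   bit 18 = 0  t=3,i=5
  #...# -> #   bit 17 = 1  t=1,i=5
  #.... -> #   bit 16 = 1  t=6,i=13
  .#### -> #   bit 15 = 1  t=0,i=13
  .###. -> .   bit 14 = 0  t=0,i=6
  .##.# -> #   bit 13 = 1  t=2,i=1
  .##.. -> #   bit 12 = 1  t=1,i=8
  .#.## -> .   bit 11 = 0  t=0,i=4
  .#.#. -> #   bit 10 = 1  t=0,i=2
  .#..# -> .   bit 9 = 0  t=0,i=10
  .#... -> .   bit 8 = 0  t=4,i=4
  ..### -> #   bit 7 = 1  t=0,i=12
  ..##. -> #   bit 6 = 1  t=1,i=7
  ..#.# -> .   bit 5 = 0  t=3,i=6
  ..#.. -> #   bit 4 = 1  t=4,i=7
  ...## -> #   bit 3 = 1  t=1,i=6
  ...#. -> #   bit 2 = 1  t=4,i=6
  ....# -> .   bit 1 = 0  t=6,i=0
  ..... -> .   bit 0 = 0  t=6,i=14
  bits 10110100001010111011010011011100 = 3022763228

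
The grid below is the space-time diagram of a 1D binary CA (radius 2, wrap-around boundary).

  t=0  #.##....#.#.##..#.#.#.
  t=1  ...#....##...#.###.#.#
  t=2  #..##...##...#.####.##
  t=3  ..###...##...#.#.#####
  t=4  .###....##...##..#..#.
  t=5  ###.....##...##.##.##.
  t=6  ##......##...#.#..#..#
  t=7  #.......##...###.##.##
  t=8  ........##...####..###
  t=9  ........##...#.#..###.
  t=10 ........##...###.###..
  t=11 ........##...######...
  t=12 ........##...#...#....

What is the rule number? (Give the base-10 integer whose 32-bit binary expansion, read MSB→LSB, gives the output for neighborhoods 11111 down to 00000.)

1822184944

  nb #####: next=.  (t=3,i=19, bit31=0)
  nb ####.: next=#  (t=2,i=17, bit30=1)
  nb ###.#: next=#  (t=1,i=17, bit29=1)
  nb ###..: next=.  (t=2,i=0, bit28=0)
  nb ##.##: next=#  (t=2,i=19, bit27=1)
  nb ##.#.: next=#  (t=1,i=18, bit26=1)
  nb ##..#: next=.  (t=0,i=14, bit25=0)
  nb ##...: next=.  (t=0,i=4, bit24=0)
  nb #.###: next=#  (t=1,i=15, bit23=1)
  nb #.##.: next=.  (t=0,i=2, bit22=0)
  nb #.#.#: next=.  (t=0,i=0, bit21=0)
  nb #.#..: next=#  (t=1,i=21, bit20=1)
  nb #..##: next=#  (t=2,i=2, bit19=1)
  nb #..#.: next=#  (t=0,i=15, bit18=1)
  nb #...#: next=.  (t=1,i=1, bit17=0)
  nb #....: next=.  (t=0,i=5, bit16=0)
  nb .####: next=.  (t=2,i=16, bit15=0)
  nb .###.: next=#  (t=1,i=16, bit14=1)
  nb .##.#: next=.  (t=5,i=14, bit13=0)
  nb .##..: next=#  (t=0,i=3, bit12=1)
  nb .#.##: next=.  (t=0,i=1, bit11=0)
  nb .#.#.: next=#  (t=0,i=9, bit10=1)
  nb .#..#: next=.  (t=4,i=18, bit9=0)
  nb .#...: next=#  (t=1,i=0, bit8=1)
  nb ..###: next=#  (t=3,i=2, bit7=1)
  nb ..##.: next=#  (t=1,i=8, bit6=1)
  nb ..#.#: next=#  (t=0,i=8, bit5=1)
  nb ..#..: next=#  (t=1,i=3, bit4=1)
  nb ...##: next=.  (t=1,i=7, bit3=0)
  nb ...#.: next=.  (t=0,i=7, bit2=0)
  nb ....#: next=.  (t=0,i=6, bit1=0)
  nb .....: next=.  (t=5,i=5, bit0=0)
  bits 01101100100111000101010111110000 = 1822184944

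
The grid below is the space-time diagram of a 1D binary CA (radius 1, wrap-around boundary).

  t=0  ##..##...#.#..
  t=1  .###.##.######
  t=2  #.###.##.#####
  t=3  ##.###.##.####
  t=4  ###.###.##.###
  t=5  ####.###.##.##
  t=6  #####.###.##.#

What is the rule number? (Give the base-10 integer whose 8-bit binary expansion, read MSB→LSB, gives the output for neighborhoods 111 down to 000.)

  nb ###: next=#  (t=1,i=2, bit7=1)
  nb ##.: next=#  (t=0,i=1, bit6=1)
  nb #.#: next=#  (t=0,i=10, bit5=1)
  nb #..: next=#  (t=0,i=2, bit4=1)
  nb .##: next=.  (t=0,i=0, bit3=0)
  nb .#.: next=#  (t=0,i=9, bit2=1)
  nb ..#: next=#  (t=0,i=3, bit1=1)
  nb ...: next=.  (t=0,i=7, bit0=0)
  bits 11110110 = 246

246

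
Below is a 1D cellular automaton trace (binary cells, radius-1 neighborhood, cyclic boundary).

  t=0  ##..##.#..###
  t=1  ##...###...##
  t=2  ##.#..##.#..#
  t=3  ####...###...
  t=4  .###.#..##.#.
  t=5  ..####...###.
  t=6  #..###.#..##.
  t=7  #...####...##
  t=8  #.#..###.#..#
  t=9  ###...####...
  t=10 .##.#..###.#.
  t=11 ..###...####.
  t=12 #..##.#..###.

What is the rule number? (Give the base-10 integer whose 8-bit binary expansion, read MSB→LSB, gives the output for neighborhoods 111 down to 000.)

  [7] ### => #  t=0,i=0
  [6] ##. => #  t=0,i=1
  [5] #.# => #  t=0,i=6
  [4] #.. => .  t=0,i=2
  [3] .## => .  t=0,i=4
  [2] .#. => #  t=0,i=7
  [1] ..# => .  t=0,i=3
  [0] ... => #  t=1,i=3
  bits 11100101 = 229

229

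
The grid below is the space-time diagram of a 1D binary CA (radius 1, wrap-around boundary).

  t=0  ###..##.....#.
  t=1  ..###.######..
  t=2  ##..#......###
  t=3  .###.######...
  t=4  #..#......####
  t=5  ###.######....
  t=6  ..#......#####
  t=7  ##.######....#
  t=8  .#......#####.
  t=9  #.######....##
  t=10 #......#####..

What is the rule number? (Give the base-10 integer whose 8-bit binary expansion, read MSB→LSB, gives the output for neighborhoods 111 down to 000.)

83

  ###|.  b7=0 t=0,i=1
  ##.|#  b6=1 t=0,i=2
  #.#|.  b5=0 t=0,i=13
  #..|#  b4=1 t=0,i=3
  .##|.  b3=0 t=0,i=0
  .#.|.  b2=0 t=0,i=12
  ..#|#  b1=1 t=0,i=4
  ...|#  b0=1 t=0,i=8
  bits 01010011 = 83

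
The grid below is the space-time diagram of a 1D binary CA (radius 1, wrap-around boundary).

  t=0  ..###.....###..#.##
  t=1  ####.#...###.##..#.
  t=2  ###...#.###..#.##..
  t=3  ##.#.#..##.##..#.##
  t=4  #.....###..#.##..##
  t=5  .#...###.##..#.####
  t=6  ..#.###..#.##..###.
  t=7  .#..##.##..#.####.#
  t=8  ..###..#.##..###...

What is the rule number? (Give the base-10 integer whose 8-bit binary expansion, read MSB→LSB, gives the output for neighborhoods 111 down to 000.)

154

  nb ###: next=#  (t=0,i=3, bit7=1)
  nb ##.: next=.  (t=0,i=4, bit6=0)
  nb #.#: next=.  (t=0,i=16, bit5=0)
  nb #..: next=#  (t=0,i=0, bit4=1)
  nb .##: next=#  (t=0,i=2, bit3=1)
  nb .#.: next=.  (t=0,i=15, bit2=0)
  nb ..#: next=#  (t=0,i=1, bit1=1)
  nb ...: next=.  (t=0,i=6, bit0=0)
  bits 10011010 = 154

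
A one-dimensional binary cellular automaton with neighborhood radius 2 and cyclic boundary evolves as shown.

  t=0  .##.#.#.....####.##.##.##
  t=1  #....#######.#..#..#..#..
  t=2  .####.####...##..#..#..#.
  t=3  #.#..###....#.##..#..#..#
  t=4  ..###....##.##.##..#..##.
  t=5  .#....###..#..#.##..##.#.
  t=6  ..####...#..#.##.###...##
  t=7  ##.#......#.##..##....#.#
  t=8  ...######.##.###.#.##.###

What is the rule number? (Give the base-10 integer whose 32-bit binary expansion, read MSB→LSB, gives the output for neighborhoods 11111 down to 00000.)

  #####|#  b31=1 t=1,i=7
  ####.|.  b30=0 t=0,i=14
  ###.#|.  b29=0 t=0,i=15
  ###..|.  b28=0 t=2,i=9
  ##.##|#  b27=1 t=0,i=0
  ##.#.|.  b26=0 t=0,i=3
  ##..#|#  b25=1 t=2,i=15
  ##...|.  b24=0 t=2,i=10
  #.###|#  b23=1 t=2,i=6
  #.##.|.  b22=0 t=0,i=1
  #.#.#|.  b21=0 t=0,i=4
  #.#..|#  b20=1 t=0,i=6
  #..##|#  b19=1 t=2,i=0
  #..#.|.  b18=0 t=1,i=15
  #...#|.  b17=0 t=2,i=11
  #....|#  b16=1 t=0,i=8
  .####|#  b15=1 t=0,i=13
  .###.|.  b14=0 t=3,i=6
  .##.#|.  b13=0 t=0,i=2
  .##..|#  b12=1 t=2,i=14
  .#.##|#  b11=1 t=3,i=13
  .#.#.|#  b10=1 t=0,i=5
  .#..#|#  b9=1 t=1,i=14
  .#...|#  b8=1 t=0,i=7
  ..###|.  b7=0 t=0,i=12
  ..##.|.  b6=0 t=2,i=13
  ..#.#|#  b5=1 t=3,i=12
  ..#..|.  b4=0 t=1,i=0
  ...##|#  b3=1 t=0,i=11
  ...#.|.  b2=0 t=3,i=11
  ....#|#  b1=1 t=0,i=10
  .....|#  b0=1 t=0,i=9
  bits 10001010100110011001111100101011 = 2325323563

2325323563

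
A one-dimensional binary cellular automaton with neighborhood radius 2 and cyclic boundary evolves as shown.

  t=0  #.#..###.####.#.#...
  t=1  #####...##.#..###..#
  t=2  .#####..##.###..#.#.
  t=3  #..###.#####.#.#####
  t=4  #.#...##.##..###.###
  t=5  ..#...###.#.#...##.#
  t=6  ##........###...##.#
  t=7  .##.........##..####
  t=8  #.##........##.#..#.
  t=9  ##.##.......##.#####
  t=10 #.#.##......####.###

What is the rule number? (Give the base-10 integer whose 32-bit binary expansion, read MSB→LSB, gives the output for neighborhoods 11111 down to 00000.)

  nb #####: next=#  (t=1,i=1, bit31=1)
  nb ####.: next=#  (t=0,i=11, bit30=1)
  nb ###.#: next=.  (t=0,i=7, bit29=0)
  nb ###..: next=#  (t=1,i=4, bit28=1)
  nb ##.##: next=#  (t=0,i=8, bit27=1)
  nb ##.#.: next=.  (t=0,i=13, bit26=0)
  nb ##..#: next=.  (t=1,i=17, bit25=0)
  nb ##...: next=#  (t=1,i=5, bit24=1)
  nb #.###: next=#  (t=0,i=9, bit23=1)
  nb #.##.: next=.  (t=4,i=9, bit22=0)
  nb #.#.#: next=#  (t=0,i=14, bit21=1)
  nb #.#..: next=#  (t=0,i=2, bit20=1)
  nb #..##: next=#  (t=0,i=4, bit19=1)
  nb #..#.: next=#  (t=2,i=15, bit18=1)
  nb #...#: next=.  (t=0,i=18, bit17=0)
  nb #....: next=.  (t=6,i=3, bit16=0)
  nb .####: next=.  (t=0,i=10, bit15=0)
  nb .###.: next=.  (t=0,i=6, bit14=0)
  nb .##.#: next=#  (t=1,i=9, bit13=1)
  nb .##..: next=#  (t=4,i=10, bit12=1)
  nb .#.##: next=#  (t=3,i=14, bit11=1)
  nb .#.#.: next=#  (t=0,i=1, bit10=1)
  nb .#..#: next=#  (t=0,i=3, bit9=1)
  nb .#...: next=.  (t=0,i=17, bit8=0)
  nb ..###: next=.  (t=0,i=5, bit7=0)
  nb ..##.: next=#  (t=1,i=8, bit6=1)
  nb ..#.#: next=#  (t=0,i=0, bit5=1)
  nb ..#..: next=.  (t=5,i=2, bit4=0)
  nb ...##: next=.  (t=1,i=7, bit3=0)
  nb ...#.: next=#  (t=0,i=19, bit2=1)
  nb ....#: next=.  (t=6,i=8, bit1=0)
  nb .....: next=.  (t=6,i=4, bit0=0)
  bits 11011001101111000011111001100100 = 3652992612

3652992612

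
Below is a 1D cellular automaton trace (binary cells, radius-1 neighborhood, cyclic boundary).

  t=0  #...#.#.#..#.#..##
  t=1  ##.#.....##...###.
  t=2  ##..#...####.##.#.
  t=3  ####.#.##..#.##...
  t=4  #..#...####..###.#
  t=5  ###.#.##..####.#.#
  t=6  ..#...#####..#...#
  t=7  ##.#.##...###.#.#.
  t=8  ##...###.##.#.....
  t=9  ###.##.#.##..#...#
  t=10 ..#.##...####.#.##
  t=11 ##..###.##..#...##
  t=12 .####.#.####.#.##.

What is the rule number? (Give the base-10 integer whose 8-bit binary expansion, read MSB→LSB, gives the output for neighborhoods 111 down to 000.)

  nb ###: next=.  (t=0,i=17, bit7=0)
  nb ##.: next=#  (t=0,i=0, bit6=1)
  nb #.#: next=.  (t=0,i=5, bit5=0)
  nb #..: next=#  (t=0,i=1, bit4=1)
  nb .##: next=#  (t=0,i=16, bit3=1)
  nb .#.: next=.  (t=0,i=4, bit2=0)
  nb ..#: next=#  (t=0,i=3, bit1=1)
  nb ...: next=.  (t=0,i=2, bit0=0)
  bits 01011010 = 90

90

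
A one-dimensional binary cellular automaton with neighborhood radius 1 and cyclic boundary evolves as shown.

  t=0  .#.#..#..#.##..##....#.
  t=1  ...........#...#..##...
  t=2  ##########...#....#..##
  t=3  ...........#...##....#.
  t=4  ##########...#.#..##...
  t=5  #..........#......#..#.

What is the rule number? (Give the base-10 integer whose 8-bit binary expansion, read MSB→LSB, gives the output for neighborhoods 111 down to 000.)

  ###|.  b7=0 t=2,i=0
  ##.|.  b6=0 t=0,i=12
  #.#|.  b5=0 t=0,i=2
  #..|.  b4=0 t=0,i=4
  .##|#  b3=1 t=0,i=11
  .#.|.  b2=0 t=0,i=1
  ..#|.  b1=0 t=0,i=0
  ...|#  b0=1 t=0,i=18
  bits 00001001 = 9

9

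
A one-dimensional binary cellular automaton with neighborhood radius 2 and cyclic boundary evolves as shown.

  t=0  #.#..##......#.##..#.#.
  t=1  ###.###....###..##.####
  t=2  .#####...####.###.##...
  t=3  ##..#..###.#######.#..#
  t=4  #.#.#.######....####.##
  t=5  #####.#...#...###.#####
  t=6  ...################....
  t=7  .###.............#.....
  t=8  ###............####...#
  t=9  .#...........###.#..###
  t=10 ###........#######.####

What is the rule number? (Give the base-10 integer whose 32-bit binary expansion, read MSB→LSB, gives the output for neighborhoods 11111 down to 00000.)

  #####|.  b31=0 t=1,i=0
  ####.|#  b30=1 t=1,i=1
  ###.#|#  b29=1 t=1,i=2
  ###..|.  b28=0 t=1,i=6
  ##.##|#  b27=1 t=1,i=3
  ##.#.|#  b26=1 t=3,i=18
  ##..#|#  b25=1 t=0,i=17
  ##...|.  b24=0 t=0,i=7
  #.###|#  b23=1 t=1,i=4
  #.##.|.  b22=0 t=0,i=15
  #.#.#|#  b21=1 t=0,i=0
  #.#..|#  b20=1 t=0,i=2
  #..##|#  b19=1 t=0,i=4
  #..#.|.  b18=0 t=0,i=18
  #...#|#  b17=1 t=2,i=7
  #....|.  b16=0 t=0,i=8
  .####|.  b15=0 t=1,i=20
  .###.|#  b14=1 t=1,i=5
  .##.#|.  b13=0 t=1,i=17
  .##..|#  b12=1 t=0,i=6
  .#.##|.  b11=0 t=0,i=14
  .#.#.|#  b10=1 t=0,i=1
  .#..#|.  b9=0 t=0,i=3
  .#...|#  b8=1 t=5,i=7
  ..###|#  b7=1 t=1,i=11
  ..##.|#  b6=1 t=0,i=5
  ..#.#|#  b5=1 t=0,i=13
  ..#..|#  b4=1 t=3,i=4
  ...##|#  b3=1 t=1,i=10
  ...#.|#  b2=1 t=0,i=12
  ....#|#  b1=1 t=0,i=11
  .....|.  b0=0 t=0,i=9
  bits 01101110101110100101010111111110 = 1857705470

1857705470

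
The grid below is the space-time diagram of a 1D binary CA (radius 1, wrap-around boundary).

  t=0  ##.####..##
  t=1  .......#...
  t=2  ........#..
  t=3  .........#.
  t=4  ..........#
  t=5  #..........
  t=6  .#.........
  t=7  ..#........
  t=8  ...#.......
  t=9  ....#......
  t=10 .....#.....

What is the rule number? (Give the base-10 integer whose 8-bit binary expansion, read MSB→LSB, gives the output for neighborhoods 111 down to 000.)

16

  nb ###: next=.  (t=0,i=0, bit7=0)
  nb ##.: next=.  (t=0,i=1, bit6=0)
  nb #.#: next=.  (t=0,i=2, bit5=0)
  nb #..: next=#  (t=0,i=7, bit4=1)
  nb .##: next=.  (t=0,i=3, bit3=0)
  nb .#.: next=.  (t=1,i=7, bit2=0)
  nb ..#: next=.  (t=0,i=8, bit1=0)
  nb ...: next=.  (t=1,i=0, bit0=0)
  bits 00010000 = 16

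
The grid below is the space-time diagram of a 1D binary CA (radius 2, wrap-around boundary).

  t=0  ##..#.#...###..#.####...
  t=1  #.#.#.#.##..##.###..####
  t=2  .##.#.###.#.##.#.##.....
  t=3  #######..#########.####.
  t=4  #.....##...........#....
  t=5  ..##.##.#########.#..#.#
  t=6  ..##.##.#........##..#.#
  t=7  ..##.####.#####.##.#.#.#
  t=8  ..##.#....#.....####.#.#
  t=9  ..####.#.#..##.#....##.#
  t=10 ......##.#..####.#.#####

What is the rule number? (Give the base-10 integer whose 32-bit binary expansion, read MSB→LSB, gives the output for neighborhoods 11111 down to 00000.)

401811565

  [31] ##### => .  t=1,i=22
  [30] ####. => .  t=0,i=19
  [29] ###.# => .  t=1,i=0
  [28] ###.. => #  t=0,i=12
  [27] ##.## => .  t=1,i=14
  [26] ##.#. => #  t=1,i=1
  [25] ##..# => #  t=0,i=2
  [24] ##... => #  t=0,i=21
  [23] #.### => #  t=0,i=17
  [22] #.##. => #  t=1,i=8
  [21] #.#.# => #  t=1,i=2
  [20] #.#.. => #  t=0,i=6
  [19] #..## => .  t=1,i=11
  [18] #..#. => .  t=0,i=3
  [17] #...# => #  t=0,i=8
  [16] #.... => #  t=2,i=20
  [15] .#### => .  t=0,i=18
  [14] .###. => .  t=0,i=11
  [13] .##.# => #  t=1,i=13
  [12] .##.. => .  t=0,i=1
  [11] .#.## => #  t=0,i=16
  [10] .#.#. => .  t=0,i=5
  [9] .#..# => .  t=5,i=0
  [8] .#... => .  t=0,i=7
  [7] ..### => .  t=0,i=10
  [6] ..##. => #  t=0,i=0
  [5] ..#.# => #  t=0,i=4
  [4] ..#.. => .  t=4,i=0
  [3] ...## => #  t=0,i=9
  [2] ...#. => #  t=4,i=18
  [1] ....# => .  t=2,i=23
  [0] ..... => #  t=2,i=21
  bits 00010111111100110010100001101101 = 401811565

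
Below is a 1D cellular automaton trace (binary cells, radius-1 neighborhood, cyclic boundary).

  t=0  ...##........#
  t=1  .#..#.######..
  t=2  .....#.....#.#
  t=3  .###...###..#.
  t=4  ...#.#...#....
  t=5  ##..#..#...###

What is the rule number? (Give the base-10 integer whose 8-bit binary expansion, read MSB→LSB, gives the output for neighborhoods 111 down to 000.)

  nb ###: next=.  (t=1,i=7, bit7=0)
  nb ##.: next=#  (t=0,i=4, bit6=1)
  nb #.#: next=#  (t=1,i=5, bit5=1)
  nb #..: next=.  (t=0,i=0, bit4=0)
  nb .##: next=.  (t=0,i=3, bit3=0)
  nb .#.: next=.  (t=0,i=13, bit2=0)
  nb ..#: next=.  (t=0,i=2, bit1=0)
  nb ...: next=#  (t=0,i=1, bit0=1)
  bits 01100001 = 97

97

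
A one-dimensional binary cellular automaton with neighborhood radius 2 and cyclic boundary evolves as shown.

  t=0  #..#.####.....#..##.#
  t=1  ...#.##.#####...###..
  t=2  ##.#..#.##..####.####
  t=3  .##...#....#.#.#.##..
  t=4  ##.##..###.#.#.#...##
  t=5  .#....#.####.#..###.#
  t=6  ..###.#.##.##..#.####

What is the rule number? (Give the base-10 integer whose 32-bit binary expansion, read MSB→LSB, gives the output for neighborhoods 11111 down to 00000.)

900456811

  nb #####: next=.  (t=1,i=10, bit31=0)
  nb ####.: next=.  (t=0,i=7, bit30=0)
  nb ###.#: next=#  (t=2,i=1, bit29=1)
  nb ###..: next=#  (t=0,i=8, bit28=1)
  nb ##.##: next=.  (t=0,i=19, bit27=0)
  nb ##.#.: next=#  (t=2,i=2, bit26=1)
  nb ##..#: next=.  (t=0,i=1, bit25=0)
  nb ##...: next=#  (t=0,i=9, bit24=1)
  nb #.###: next=#  (t=0,i=5, bit23=1)
  nb #.##.: next=.  (t=0,i=20, bit22=0)
  nb #.#.#: next=#  (t=3,i=13, bit21=1)
  nb #.#..: next=.  (t=2,i=3, bit20=0)
  nb #..##: next=#  (t=0,i=16, bit19=1)
  nb #..#.: next=.  (t=0,i=2, bit18=0)
  nb #...#: next=#  (t=1,i=14, bit17=1)
  nb #....: next=#  (t=0,i=10, bit16=1)
  nb .####: next=#  (t=0,i=6, bit15=1)
  nb .###.: next=#  (t=1,i=17, bit14=1)
  nb .##.#: next=#  (t=0,i=18, bit13=1)
  nb .##..: next=.  (t=0,i=0, bit12=0)
  nb .#.##: next=.  (t=0,i=4, bit11=0)
  nb .#.#.: next=.  (t=3,i=12, bit10=0)
  nb .#..#: next=.  (t=0,i=15, bit9=0)
  nb .#...: next=#  (t=3,i=7, bit8=1)
  nb ..###: next=.  (t=1,i=16, bit7=0)
  nb ..##.: next=#  (t=0,i=17, bit6=1)
  nb ..#.#: next=#  (t=0,i=3, bit5=1)
  nb ..#..: next=.  (t=0,i=14, bit4=0)
  nb ...##: next=#  (t=1,i=15, bit3=1)
  nb ...#.: next=.  (t=0,i=13, bit2=0)
  nb ....#: next=#  (t=0,i=12, bit1=1)
  nb .....: next=#  (t=0,i=11, bit0=1)
  bits 00110101101010111110000101101011 = 900456811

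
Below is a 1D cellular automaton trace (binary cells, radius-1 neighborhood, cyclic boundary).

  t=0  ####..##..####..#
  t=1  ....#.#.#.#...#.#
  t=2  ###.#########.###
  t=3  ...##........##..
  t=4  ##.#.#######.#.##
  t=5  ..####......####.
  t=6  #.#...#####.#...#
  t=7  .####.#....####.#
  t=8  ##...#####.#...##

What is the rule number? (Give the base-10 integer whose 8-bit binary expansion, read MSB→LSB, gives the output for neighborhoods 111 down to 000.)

61

  nb ###: next=.  (t=0,i=0, bit7=0)
  nb ##.: next=.  (t=0,i=3, bit6=0)
  nb #.#: next=#  (t=1,i=5, bit5=1)
  nb #..: next=#  (t=0,i=4, bit4=1)
  nb .##: next=#  (t=0,i=6, bit3=1)
  nb .#.: next=#  (t=1,i=4, bit2=1)
  nb ..#: next=.  (t=0,i=5, bit1=0)
  nb ...: next=#  (t=1,i=1, bit0=1)
  bits 00111101 = 61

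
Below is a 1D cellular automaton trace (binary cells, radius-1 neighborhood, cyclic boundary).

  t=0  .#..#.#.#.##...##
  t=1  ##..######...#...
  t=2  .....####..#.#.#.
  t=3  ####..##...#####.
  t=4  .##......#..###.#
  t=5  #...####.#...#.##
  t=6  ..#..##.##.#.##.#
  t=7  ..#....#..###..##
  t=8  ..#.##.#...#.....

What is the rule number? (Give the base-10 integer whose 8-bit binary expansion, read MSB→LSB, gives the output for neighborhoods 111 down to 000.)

  [7] ### => #  t=1,i=5
  [6] ##. => .  t=0,i=11
  [5] #.# => #  t=0,i=0
  [4] #.. => .  t=0,i=2
  [3] .## => .  t=0,i=10
  [2] .#. => #  t=0,i=1
  [1] ..# => .  t=0,i=3
  [0] ... => #  t=0,i=13
  bits 10100101 = 165

165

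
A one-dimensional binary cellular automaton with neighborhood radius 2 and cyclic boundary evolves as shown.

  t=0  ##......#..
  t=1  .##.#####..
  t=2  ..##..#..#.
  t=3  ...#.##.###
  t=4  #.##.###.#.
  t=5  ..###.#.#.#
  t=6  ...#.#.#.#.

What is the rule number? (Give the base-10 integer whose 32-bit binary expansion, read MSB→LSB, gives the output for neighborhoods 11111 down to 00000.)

2370073911

  [31] ##### => #  t=1,i=6
  [30] ####. => .  t=1,i=7
  [29] ###.# => .  t=4,i=7
  [28] ###.. => .  t=1,i=8
  [27] ##.## => #  t=1,i=3
  [26] ##.#. => #  t=4,i=8
  [25] ##..# => .  t=2,i=4
  [24] ##... => #  t=0,i=2
  [23] #.### => .  t=1,i=4
  [22] #.##. => #  t=3,i=5
  [21] #.#.# => .  t=4,i=0
  [20] #.#.. => .  t=5,i=10
  [19] #..## => .  t=0,i=10
  [18] #..#. => #  t=2,i=5
  [17] #...# => .  t=1,i=10
  [16] #.... => .  t=0,i=3
  [15] .#### => .  t=1,i=5
  [14] .###. => #  t=3,i=9
  [13] .##.# => #  t=1,i=2
  [12] .##.. => #  t=0,i=1
  [11] .#.## => .  t=3,i=4
  [10] .#.#. => #  t=4,i=10
  [9] .#..# => .  t=0,i=9
  [8] .#... => #  t=2,i=10
  [7] ..### => .  t=5,i=2
  [6] ..##. => .  t=0,i=0
  [5] ..#.# => #  t=3,i=3
  [4] ..#.. => #  t=0,i=8
  [3] ...## => .  t=1,i=0
  [2] ...#. => #  t=0,i=7
  [1] ....# => #  t=0,i=6
  [0] ..... => #  t=0,i=4
  bits 10001101010001000111010100110111 = 2370073911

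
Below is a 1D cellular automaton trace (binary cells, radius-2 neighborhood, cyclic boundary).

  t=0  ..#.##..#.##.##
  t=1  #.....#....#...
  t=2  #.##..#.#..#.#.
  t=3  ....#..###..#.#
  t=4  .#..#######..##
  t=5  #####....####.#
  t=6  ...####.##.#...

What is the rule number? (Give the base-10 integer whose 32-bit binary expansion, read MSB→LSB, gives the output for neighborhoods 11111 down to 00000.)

  [31] ##### => .  t=4,i=6
  [30] ####. => #  t=4,i=9
  [29] ###.# => .  t=5,i=12
  [28] ###.. => #  t=3,i=9
  [27] ##.## => .  t=0,i=12
  [26] ##.#. => #  t=4,i=0
  [25] ##..# => #  t=0,i=0
  [24] ##... => #  t=5,i=5
  [23] #.### => .  t=5,i=14
  [22] #.##. => .  t=0,i=4
  [21] #.#.# => .  t=2,i=0
  [20] #.#.. => #  t=2,i=8
  [19] #..## => #  t=3,i=6
  [18] #..#. => .  t=0,i=1
  [17] #...# => #  t=1,i=13
  [16] #.... => #  t=1,i=2
  [15] .#### => .  t=4,i=5
  [14] .###. => #  t=3,i=8
  [13] .##.# => #  t=0,i=11
  [12] .##.. => .  t=0,i=5
  [11] .#.## => .  t=0,i=3
  [10] .#.#. => #  t=2,i=7
  [9] .#..# => #  t=2,i=9
  [8] .#... => .  t=1,i=1
  [7] ..### => #  t=3,i=7
  [6] ..##. => .  t=4,i=13
  [5] ..#.# => .  t=0,i=2
  [4] ..#.. => #  t=1,i=0
  [3] ...## => #  t=5,i=8
  [2] ...#. => .  t=1,i=5
  [1] ....# => .  t=1,i=4
  [0] ..... => #  t=1,i=3
  bits 01010111000110110110011010011001 = 1461413529

1461413529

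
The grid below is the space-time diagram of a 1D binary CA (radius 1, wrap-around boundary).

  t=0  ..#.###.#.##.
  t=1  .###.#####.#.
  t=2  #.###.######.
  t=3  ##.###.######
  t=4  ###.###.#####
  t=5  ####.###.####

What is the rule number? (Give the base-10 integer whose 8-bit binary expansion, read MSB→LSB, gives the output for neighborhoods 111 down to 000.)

230

  nb ###: next=#  (t=0,i=5, bit7=1)
  nb ##.: next=#  (t=0,i=6, bit6=1)
  nb #.#: next=#  (t=0,i=3, bit5=1)
  nb #..: next=.  (t=0,i=12, bit4=0)
  nb .##: next=.  (t=0,i=4, bit3=0)
  nb .#.: next=#  (t=0,i=2, bit2=1)
  nb ..#: next=#  (t=0,i=1, bit1=1)
  nb ...: next=.  (t=0,i=0, bit0=0)
  bits 11100110 = 230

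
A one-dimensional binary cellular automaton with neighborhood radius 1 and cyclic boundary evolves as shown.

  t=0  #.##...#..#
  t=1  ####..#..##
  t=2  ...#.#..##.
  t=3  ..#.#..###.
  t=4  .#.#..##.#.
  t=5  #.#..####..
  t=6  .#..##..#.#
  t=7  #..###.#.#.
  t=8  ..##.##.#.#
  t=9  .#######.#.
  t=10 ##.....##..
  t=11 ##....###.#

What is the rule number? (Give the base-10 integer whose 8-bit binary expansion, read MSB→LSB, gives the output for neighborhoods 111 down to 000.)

  ### -> .   bit 7 = 0  t=1,i=0
  ##. -> #   bit 6 = 1  t=0,i=0
  #.# -> #   bit 5 = 1  t=0,i=1
  #.. -> .   bit 4 = 0  t=0,i=4
  .## -> #   bit 3 = 1  t=0,i=2
  .#. -> .   bit 2 = 0  t=0,i=7
  ..# -> #   bit 1 = 1  t=0,i=6
  ... -> .   bit 0 = 0  t=0,i=5
  bits 01101010 = 106

106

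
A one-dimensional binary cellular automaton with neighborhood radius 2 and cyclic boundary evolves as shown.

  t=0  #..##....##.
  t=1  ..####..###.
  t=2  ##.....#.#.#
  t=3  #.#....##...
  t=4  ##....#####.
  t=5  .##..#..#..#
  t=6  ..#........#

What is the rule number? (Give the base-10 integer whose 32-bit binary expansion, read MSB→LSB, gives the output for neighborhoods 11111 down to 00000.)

2299163752

  [31] ##### => #  t=4,i=8
  [30] ####. => .  t=1,i=4
  [29] ###.# => .  t=4,i=10
  [28] ###.. => .  t=1,i=5
  [27] ##.## => #  t=4,i=11
  [26] ##.#. => .  t=0,i=11
  [25] ##..# => .  t=1,i=6
  [24] ##... => #  t=0,i=5
  [23] #.### => .  t=2,i=11
  [22] #.##. => .  t=4,i=0
  [21] #.#.# => .  t=2,i=9
  [20] #.#.. => .  t=0,i=0
  [19] #..## => #  t=0,i=2
  [18] #..#. => .  t=5,i=4
  [17] #...# => #  t=1,i=0
  [16] #.... => .  t=0,i=6
  [15] .#### => .  t=1,i=3
  [14] .###. => #  t=1,i=9
  [13] .##.# => #  t=0,i=10
  [12] .##.. => #  t=0,i=4
  [11] .#.## => .  t=2,i=10
  [10] .#.#. => #  t=2,i=8
  [9] .#..# => .  t=0,i=1
  [8] .#... => .  t=3,i=3
  [7] ..### => .  t=1,i=2
  [6] ..##. => #  t=0,i=3
  [5] ..#.# => #  t=2,i=7
  [4] ..#.. => .  t=5,i=5
  [3] ...## => #  t=0,i=8
  [2] ...#. => .  t=2,i=6
  [1] ....# => .  t=0,i=7
  [0] ..... => .  t=2,i=4
  bits 10001001000010100111010001101000 = 2299163752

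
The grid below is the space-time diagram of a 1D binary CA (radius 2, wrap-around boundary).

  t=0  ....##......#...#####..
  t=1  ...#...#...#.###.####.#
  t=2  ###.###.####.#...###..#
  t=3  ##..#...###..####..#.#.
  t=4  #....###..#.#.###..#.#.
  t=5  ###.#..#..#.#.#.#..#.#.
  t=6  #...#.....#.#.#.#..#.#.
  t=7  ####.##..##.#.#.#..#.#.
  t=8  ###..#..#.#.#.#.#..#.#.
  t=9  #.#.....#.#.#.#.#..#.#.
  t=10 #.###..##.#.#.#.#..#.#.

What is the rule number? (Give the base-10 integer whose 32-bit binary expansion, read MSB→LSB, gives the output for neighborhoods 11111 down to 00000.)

  ##### -> #   bit 31 = 1  t=0,i=18
  ####. -> #   bit 30 = 1  t=0,i=19
  ###.# -> .   bit 29 = 0  t=1,i=15
  ###.. -> #   bit 28 = 1  t=0,i=20
  ##.## -> .   bit 27 = 0  t=1,i=16
  ##.#. -> .   bit 26 = 0  t=1,i=21
  ##..# -> .   bit 25 = 0  t=2,i=20
  ##... -> .   bit 24 = 0  t=0,i=6
  #.### -> #   bit 23 = 1  t=1,i=13
  #.##. -> #   bit 22 = 1  t=3,i=0
  #.#.# -> #   bit 21 = 1  t=3,i=21
  #.#.. -> #   bit 20 = 1  t=1,i=22
  #..## -> #   bit 19 = 1  t=2,i=21
  #..#. -> .   bit 18 = 0  t=3,i=3
  #...# -> #   bit 17 = 1  t=0,i=14
  #.... -> #   bit 16 = 1  t=0,i=7
  .#### -> #   bit 15 = 1  t=0,i=17
  .###. -> .   bit 14 = 0  t=1,i=14
  .##.# -> #   bit 13 = 1  t=7,i=10
  .##.. -> .   bit 12 = 0  t=0,i=5
  .#.## -> .   bit 11 = 0  t=1,i=12
  .#.#. -> .   bit 10 = 0  t=3,i=20
  .#..# -> .   bit 9 = 0  t=5,i=5
  .#... -> #   bit 8 = 1  t=0,i=13
  ..### -> .   bit 7 = 0  t=0,i=16
  ..##. -> .   bit 6 = 0  t=0,i=4
  ..#.# -> #   bit 5 = 1  t=1,i=11
  ..#.. -> .   bit 4 = 0  t=0,i=12
  ...## -> #   bit 3 = 1  t=0,i=3
  ...#. -> #   bit 2 = 1  t=0,i=11
  ....# -> .   bit 1 = 0  t=0,i=2
  ..... -> .   bit 0 = 0  t=0,i=0
  bits 11010000111110111010000100101100 = 3506151724

3506151724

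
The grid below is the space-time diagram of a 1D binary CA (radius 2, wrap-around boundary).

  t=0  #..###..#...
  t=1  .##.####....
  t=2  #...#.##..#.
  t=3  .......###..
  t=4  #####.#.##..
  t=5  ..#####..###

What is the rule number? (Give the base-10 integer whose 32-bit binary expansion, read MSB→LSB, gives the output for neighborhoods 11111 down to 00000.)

  #####|#  b31=1 t=4,i=2
  ####.|#  b30=1 t=1,i=6
  ###.#|#  b29=1 t=4,i=4
  ###..|#  b28=1 t=0,i=5
  ##.##|.  b27=0 t=1,i=3
  ##.#.|#  b26=1 t=4,i=5
  ##..#|#  b25=1 t=0,i=6
  ##...|.  b24=0 t=1,i=8
  #.###|#  b23=1 t=1,i=4
  #.##.|.  b22=0 t=2,i=6
  #.#.#|#  b21=1 t=4,i=6
  #.#..|.  b20=0 t=2,i=0
  #..##|#  b19=1 t=0,i=2
  #..#.|#  b18=1 t=0,i=7
  #...#|.  b17=0 t=0,i=10
  #....|.  b16=0 t=1,i=9
  .####|.  b15=0 t=1,i=5
  .###.|#  b14=1 t=0,i=4
  .##.#|.  b13=0 t=1,i=2
  .##..|#  b12=1 t=2,i=7
  .#.##|.  b11=0 t=2,i=5
  .#.#.|.  b10=0 t=2,i=11
  .#..#|#  b9=1 t=0,i=1
  .#...|.  b8=0 t=0,i=9
  ..###|.  b7=0 t=0,i=3
  ..##.|.  b6=0 t=1,i=1
  ..#.#|.  b5=0 t=2,i=4
  ..#..|.  b4=0 t=0,i=0
  ...##|#  b3=1 t=1,i=0
  ...#.|.  b2=0 t=0,i=11
  ....#|.  b1=0 t=1,i=11
  .....|#  b0=1 t=1,i=10
  bits 11110110101011000101001000001001 = 4138488329

4138488329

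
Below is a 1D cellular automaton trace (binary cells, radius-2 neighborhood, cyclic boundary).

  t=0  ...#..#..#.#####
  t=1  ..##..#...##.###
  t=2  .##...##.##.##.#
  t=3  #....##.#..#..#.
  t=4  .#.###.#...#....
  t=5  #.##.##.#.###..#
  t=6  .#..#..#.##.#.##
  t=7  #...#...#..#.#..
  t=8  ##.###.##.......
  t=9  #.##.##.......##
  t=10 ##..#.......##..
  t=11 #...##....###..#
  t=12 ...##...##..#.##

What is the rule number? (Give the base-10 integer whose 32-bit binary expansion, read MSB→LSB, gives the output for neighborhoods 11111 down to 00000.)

  ##### -> #   bit 31 = 1  t=0,i=13
  ####. -> #   bit 30 = 1  t=0,i=14
  ###.# -> #   bit 29 = 1  t=4,i=5
  ###.. -> #   bit 28 = 1  t=0,i=15
  ##.## -> #   bit 27 = 1  t=1,i=12
  ##.#. -> #   bit 26 = 1  t=2,i=14
  ##..# -> .   bit 25 = 0  t=1,i=0
  ##... -> .   bit 24 = 0  t=0,i=0
  #.### -> #   bit 23 = 1  t=0,i=11
  #.##. -> .   bit 22 = 0  t=2,i=1
  #.#.# -> .   bit 21 = 0  t=2,i=15
  #.#.. -> .   bit 20 = 0  t=3,i=0
  #..## -> #   bit 19 = 1  t=1,i=1
  #..#. -> .   bit 18 = 0  t=0,i=5
  #...# -> .   bit 17 = 0  t=0,i=1
  #.... -> .   bit 16 = 0  t=3,i=2
  .#### -> .   bit 15 = 0  t=0,i=12
  .###. -> .   bit 14 = 0  t=1,i=14
  .##.# -> .   bit 13 = 0  t=1,i=11
  .##.. -> .   bit 12 = 0  t=1,i=3
  .#.## -> #   bit 11 = 1  t=0,i=10
  .#.#. -> .   bit 10 = 0  t=3,i=15
  .#..# -> .   bit 9 = 0  t=0,i=4
  .#... -> #   bit 8 = 1  t=1,i=7
  ..### -> .   bit 7 = 0  t=9,i=14
  ..##. -> #   bit 6 = 1  t=1,i=2
  ..#.# -> .   bit 5 = 0  t=0,i=9
  ..#.. -> #   bit 4 = 1  t=0,i=3
  ...## -> #   bit 3 = 1  t=1,i=9
  ...#. -> #   bit 2 = 1  t=0,i=2
  ....# -> #   bit 1 = 1  t=3,i=3
  ..... -> .   bit 0 = 0  t=4,i=14
  bits 11111100100010000000100101011110 = 4236773726

4236773726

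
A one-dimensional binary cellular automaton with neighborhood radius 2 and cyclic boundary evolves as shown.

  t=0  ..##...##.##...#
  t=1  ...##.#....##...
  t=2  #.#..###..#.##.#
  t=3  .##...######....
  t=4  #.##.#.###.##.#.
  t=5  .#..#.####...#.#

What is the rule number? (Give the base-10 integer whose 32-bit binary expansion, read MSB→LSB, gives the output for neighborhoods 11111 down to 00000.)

  #####|#  b31=1 t=3,i=8
  ####.|.  b30=0 t=3,i=10
  ###.#|#  b29=1 t=4,i=9
  ###..|#  b28=1 t=2,i=7
  ##.##|.  b27=0 t=0,i=9
  ##.#.|#  b26=1 t=1,i=5
  ##..#|#  b25=1 t=2,i=8
  ##...|#  b24=1 t=0,i=4
  #.###|#  b23=1 t=4,i=7
  #.##.|.  b22=0 t=0,i=10
  #.#.#|.  b21=0 t=4,i=0
  #.#..|#  b20=1 t=1,i=6
  #..##|.  b19=0 t=0,i=1
  #..#.|#  b18=1 t=2,i=9
  #...#|.  b17=0 t=0,i=5
  #....|.  b16=0 t=1,i=8
  .####|#  b15=1 t=3,i=7
  .###.|#  b14=1 t=2,i=6
  .##.#|.  b13=0 t=0,i=8
  .##..|#  b12=1 t=0,i=3
  .#.##|#  b11=1 t=2,i=11
  .#.#.|#  b10=1 t=4,i=15
  .#..#|.  b9=0 t=0,i=0
  .#...|#  b8=1 t=1,i=7
  ..###|.  b7=0 t=2,i=5
  ..##.|.  b6=0 t=0,i=2
  ..#.#|#  b5=1 t=2,i=10
  ..#..|.  b4=0 t=0,i=15
  ...##|#  b3=1 t=0,i=6
  ...#.|.  b2=0 t=0,i=14
  ....#|.  b1=0 t=1,i=1
  .....|#  b0=1 t=1,i=0
  bits 10110111100101001101110100101001 = 3079986473

3079986473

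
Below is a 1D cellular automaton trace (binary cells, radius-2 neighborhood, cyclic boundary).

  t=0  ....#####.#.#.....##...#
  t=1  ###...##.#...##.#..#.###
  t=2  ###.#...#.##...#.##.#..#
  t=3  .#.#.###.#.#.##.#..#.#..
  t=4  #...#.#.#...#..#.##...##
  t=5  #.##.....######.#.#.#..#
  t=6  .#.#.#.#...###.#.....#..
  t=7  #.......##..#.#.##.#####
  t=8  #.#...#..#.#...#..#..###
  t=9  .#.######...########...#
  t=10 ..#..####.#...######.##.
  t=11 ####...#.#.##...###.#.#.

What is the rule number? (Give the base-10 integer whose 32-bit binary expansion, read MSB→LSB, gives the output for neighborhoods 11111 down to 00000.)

3691469590

  #####|#  b31=1 t=0,i=6
  ####.|#  b30=1 t=0,i=7
  ###.#|.  b29=0 t=0,i=8
  ###..|#  b28=1 t=1,i=2
  ##.##|#  b27=1 t=5,i=1
  ##.#.|#  b26=1 t=0,i=9
  ##..#|.  b25=0 t=7,i=10
  ##...|.  b24=0 t=0,i=20
  #.###|.  b23=0 t=1,i=21
  #.##.|.  b22=0 t=2,i=10
  #.#.#|.  b21=0 t=0,i=10
  #.#..|.  b20=0 t=0,i=12
  #..##|.  b19=0 t=2,i=22
  #..#.|#  b18=1 t=1,i=18
  #...#|#  b17=1 t=0,i=21
  #....|#  b16=1 t=0,i=1
  .####|.  b15=0 t=0,i=5
  .###.|#  b14=1 t=3,i=6
  .##.#|.  b13=0 t=1,i=7
  .##..|#  b12=1 t=0,i=19
  .#.##|#  b11=1 t=1,i=20
  .#.#.|.  b10=0 t=0,i=11
  .#..#|#  b9=1 t=1,i=17
  .#...|#  b8=1 t=0,i=0
  ..###|.  b7=0 t=0,i=4
  ..##.|.  b6=0 t=0,i=18
  ..#.#|.  b5=0 t=1,i=19
  ..#..|#  b4=1 t=0,i=23
  ...##|.  b3=0 t=0,i=3
  ...#.|#  b2=1 t=0,i=22
  ....#|#  b1=1 t=0,i=2
  .....|.  b0=0 t=0,i=15
  bits 11011100000001110101101100010110 = 3691469590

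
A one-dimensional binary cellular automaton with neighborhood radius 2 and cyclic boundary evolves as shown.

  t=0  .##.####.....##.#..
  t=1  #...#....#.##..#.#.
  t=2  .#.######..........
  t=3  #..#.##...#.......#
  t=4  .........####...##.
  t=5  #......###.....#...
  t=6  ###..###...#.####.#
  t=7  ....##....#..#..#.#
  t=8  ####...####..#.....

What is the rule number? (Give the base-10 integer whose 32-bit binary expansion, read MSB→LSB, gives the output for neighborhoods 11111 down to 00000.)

  ##### -> #   bit 31 = 1  t=2,i=5
  ####. -> .   bit 30 = 0  t=0,i=6
  ###.# -> #   bit 29 = 1  t=6,i=16
  ###.. -> .   bit 28 = 0  t=0,i=7
  ##.## -> .   bit 27 = 0  t=0,i=3
  ##.#. -> #   bit 26 = 1  t=0,i=15
  ##..# -> .   bit 25 = 0  t=1,i=13
  ##... -> .   bit 24 = 0  t=0,i=8
  #.### -> #   bit 23 = 1  t=0,i=4
  #.##. -> .   bit 22 = 0  t=1,i=11
  #.#.# -> .   bit 21 = 0  t=1,i=17
  #.#.. -> .   bit 20 = 0  t=0,i=16
  #..## -> #   bit 19 = 1  t=6,i=4
  #..#. -> .   bit 18 = 0  t=1,i=14
  #...# -> .   bit 17 = 0  t=0,i=18
  #.... -> #   bit 16 = 1  t=0,i=9
  .#### -> .   bit 15 = 0  t=0,i=5
  .###. -> .   bit 14 = 0  t=5,i=8
  .##.# -> .   bit 13 = 0  t=0,i=2
  .##.. -> .   bit 12 = 0  t=1,i=12
  .#.## -> .   bit 11 = 0  t=1,i=10
  .#.#. -> .   bit 10 = 0  t=1,i=16
  .#..# -> .   bit 9 = 0  t=7,i=11
  .#... -> #   bit 8 = 1  t=0,i=17
  ..### -> #   bit 7 = 1  t=4,i=9
  ..##. -> .   bit 6 = 0  t=0,i=1
  ..#.# -> .   bit 5 = 0  t=1,i=9
  ..#.. -> #   bit 4 = 1  t=1,i=4
  ...## -> #   bit 3 = 1  t=0,i=0
  ...#. -> #   bit 2 = 1  t=1,i=3
  ....# -> #   bit 1 = 1  t=0,i=11
  ..... -> .   bit 0 = 0  t=0,i=10
  bits 10100100100010010000000110011110 = 2760442270

2760442270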